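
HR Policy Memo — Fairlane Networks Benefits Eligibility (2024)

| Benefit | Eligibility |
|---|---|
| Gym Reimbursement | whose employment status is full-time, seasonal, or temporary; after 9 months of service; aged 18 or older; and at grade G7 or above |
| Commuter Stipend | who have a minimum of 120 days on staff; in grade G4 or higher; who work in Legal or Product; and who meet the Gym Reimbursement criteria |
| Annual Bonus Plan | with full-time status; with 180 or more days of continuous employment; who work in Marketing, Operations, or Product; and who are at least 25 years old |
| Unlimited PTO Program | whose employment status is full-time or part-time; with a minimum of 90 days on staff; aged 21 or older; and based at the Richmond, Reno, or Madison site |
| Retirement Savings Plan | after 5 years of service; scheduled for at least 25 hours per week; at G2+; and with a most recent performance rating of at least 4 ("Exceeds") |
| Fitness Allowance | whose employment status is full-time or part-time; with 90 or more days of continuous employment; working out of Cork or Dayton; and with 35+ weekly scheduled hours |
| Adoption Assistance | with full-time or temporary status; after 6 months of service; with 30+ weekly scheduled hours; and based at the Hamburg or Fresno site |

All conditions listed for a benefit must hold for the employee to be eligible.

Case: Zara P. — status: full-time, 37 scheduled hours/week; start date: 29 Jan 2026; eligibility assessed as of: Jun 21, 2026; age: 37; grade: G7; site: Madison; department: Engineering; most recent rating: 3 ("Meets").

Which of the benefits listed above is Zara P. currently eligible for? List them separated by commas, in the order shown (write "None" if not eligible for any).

Service from 29 Jan 2026 to Jun 21, 2026: 143 days.
Gym Reimbursement — status full-time ✓; service 143 days < 9 months (≈270 days) ✗ → not eligible.
Commuter Stipend — service 143 days ≥ 120 days ✓; grade G7 ≥ G4 ✓; dept Engineering ✗ → not eligible.
Annual Bonus Plan — status full-time ✓; service 143 days < 180 days ✗ → not eligible.
Unlimited PTO Program — status full-time ✓; service 143 days ≥ 90 days ✓; age 37 ≥ 21 ✓; site Madison ✓ → eligible.
Retirement Savings Plan — service 143 days < 5 years (≈1825 days) ✗ → not eligible.
Fitness Allowance — status full-time ✓; service 143 days ≥ 90 days ✓; site Madison ✗ (not Cork or Dayton) → not eligible.
Adoption Assistance — status full-time ✓; service 143 days < 6 months (≈180 days) ✗ → not eligible.

Unlimited PTO Program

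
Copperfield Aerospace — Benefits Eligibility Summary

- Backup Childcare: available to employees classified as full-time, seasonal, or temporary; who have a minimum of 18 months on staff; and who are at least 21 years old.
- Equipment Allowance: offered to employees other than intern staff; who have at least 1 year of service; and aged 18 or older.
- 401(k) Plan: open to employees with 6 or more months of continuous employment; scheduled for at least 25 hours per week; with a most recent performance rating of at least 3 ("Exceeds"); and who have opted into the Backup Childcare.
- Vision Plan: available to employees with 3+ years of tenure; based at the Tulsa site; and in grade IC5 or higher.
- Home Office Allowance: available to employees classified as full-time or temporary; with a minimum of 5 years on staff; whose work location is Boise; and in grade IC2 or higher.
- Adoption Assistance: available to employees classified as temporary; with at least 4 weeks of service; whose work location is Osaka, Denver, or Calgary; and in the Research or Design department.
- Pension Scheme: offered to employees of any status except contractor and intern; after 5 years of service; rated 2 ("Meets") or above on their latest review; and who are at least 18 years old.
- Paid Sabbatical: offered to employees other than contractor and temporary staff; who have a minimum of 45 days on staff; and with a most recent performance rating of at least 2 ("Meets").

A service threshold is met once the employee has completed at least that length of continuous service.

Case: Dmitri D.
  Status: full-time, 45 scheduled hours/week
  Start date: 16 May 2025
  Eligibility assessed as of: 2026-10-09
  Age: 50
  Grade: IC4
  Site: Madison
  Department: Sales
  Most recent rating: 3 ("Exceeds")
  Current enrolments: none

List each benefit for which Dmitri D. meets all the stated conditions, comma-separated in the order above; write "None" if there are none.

Equipment Allowance, Paid Sabbatical

Service from 16 May 2025 to 2026-10-09: 511 days.
Backup Childcare — status full-time ✓; service 511 days < 18 months (≈540 days) ✗ → not eligible.
Equipment Allowance — status full-time ✓ (not excluded); service 511 days ≥ 1 year (≈365 days) ✓; age 50 ≥ 18 ✓ → eligible.
401(k) Plan — service 511 days ≥ 6 months (≈180 days) ✓; 45 hrs/wk ≥ 25 ✓; rating 3 ≥ 3 ✓; not enrolled in Backup Childcare ✗ → not eligible.
Vision Plan — service 511 days < 3 years (≈1095 days) ✗ → not eligible.
Home Office Allowance — status full-time ✓; service 511 days < 5 years (≈1825 days) ✗ → not eligible.
Adoption Assistance — status full-time ✗ (requires temporary) → not eligible.
Pension Scheme — status full-time ✓ (not excluded); service 511 days < 5 years (≈1825 days) ✗ → not eligible.
Paid Sabbatical — status full-time ✓ (not excluded); service 511 days ≥ 45 days ✓; rating 3 ≥ 2 ✓ → eligible.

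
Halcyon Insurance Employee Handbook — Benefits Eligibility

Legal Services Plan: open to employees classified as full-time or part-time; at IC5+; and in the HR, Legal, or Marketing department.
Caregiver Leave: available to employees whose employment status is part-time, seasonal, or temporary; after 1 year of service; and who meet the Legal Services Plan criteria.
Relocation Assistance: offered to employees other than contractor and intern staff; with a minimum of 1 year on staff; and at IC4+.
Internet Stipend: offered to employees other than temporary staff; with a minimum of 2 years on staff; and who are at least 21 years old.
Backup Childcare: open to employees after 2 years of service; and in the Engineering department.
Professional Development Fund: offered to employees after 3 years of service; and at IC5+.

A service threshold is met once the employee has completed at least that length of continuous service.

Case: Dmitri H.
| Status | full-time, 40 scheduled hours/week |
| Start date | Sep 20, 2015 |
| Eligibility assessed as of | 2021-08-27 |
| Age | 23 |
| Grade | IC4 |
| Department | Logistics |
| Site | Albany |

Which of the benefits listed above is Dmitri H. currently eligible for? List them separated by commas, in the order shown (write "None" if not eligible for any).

Service from Sep 20, 2015 to 2021-08-27: 2168 days.
Legal Services Plan — status full-time ✓; grade IC4 < IC5 ✗ → not eligible.
Caregiver Leave — status full-time ✗ (requires part-time, seasonal, or temporary) → not eligible.
Relocation Assistance — status full-time ✓ (not excluded); service 2168 days ≥ 1 year (≈365 days) ✓; grade IC4 ≥ IC4 ✓ → eligible.
Internet Stipend — status full-time ✓ (not excluded); service 2168 days ≥ 2 years (≈730 days) ✓; age 23 ≥ 21 ✓ → eligible.
Backup Childcare — service 2168 days ≥ 2 years (≈730 days) ✓; dept Logistics ✗ → not eligible.
Professional Development Fund — service 2168 days ≥ 3 years (≈1095 days) ✓; grade IC4 < IC5 ✗ → not eligible.

Relocation Assistance, Internet Stipend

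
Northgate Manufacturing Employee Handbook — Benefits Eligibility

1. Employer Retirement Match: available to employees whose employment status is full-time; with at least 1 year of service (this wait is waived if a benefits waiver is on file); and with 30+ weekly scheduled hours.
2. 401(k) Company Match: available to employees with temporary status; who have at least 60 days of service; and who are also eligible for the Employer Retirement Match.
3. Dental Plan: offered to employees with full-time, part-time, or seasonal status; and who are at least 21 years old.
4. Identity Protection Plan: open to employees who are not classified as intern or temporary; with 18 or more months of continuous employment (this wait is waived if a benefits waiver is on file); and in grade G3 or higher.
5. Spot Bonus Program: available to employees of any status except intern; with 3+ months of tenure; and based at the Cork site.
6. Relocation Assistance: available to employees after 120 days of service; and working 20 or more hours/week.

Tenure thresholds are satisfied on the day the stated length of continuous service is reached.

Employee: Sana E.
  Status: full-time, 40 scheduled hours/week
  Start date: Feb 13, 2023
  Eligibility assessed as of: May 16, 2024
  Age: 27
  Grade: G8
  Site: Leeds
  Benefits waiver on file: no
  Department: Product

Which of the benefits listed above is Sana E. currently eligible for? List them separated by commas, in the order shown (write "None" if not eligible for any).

Service from Feb 13, 2023 to May 16, 2024: 458 days.
Employer Retirement Match — status full-time ✓; no waiver, service 458 days ≥ 1 year (≈365 days) ✓; 40 hrs/wk ≥ 30 ✓ → eligible.
401(k) Company Match — status full-time ✗ (requires temporary) → not eligible.
Dental Plan — status full-time ✓; age 27 ≥ 21 ✓ → eligible.
Identity Protection Plan — status full-time ✓ (not excluded); no waiver, service 458 days < 18 months (≈540 days) ✗ → not eligible.
Spot Bonus Program — status full-time ✓ (not excluded); service 458 days ≥ 3 months (≈90 days) ✓; site Leeds ✗ (not Cork) → not eligible.
Relocation Assistance — service 458 days ≥ 120 days ✓; 40 hrs/wk ≥ 20 ✓ → eligible.

Employer Retirement Match, Dental Plan, Relocation Assistance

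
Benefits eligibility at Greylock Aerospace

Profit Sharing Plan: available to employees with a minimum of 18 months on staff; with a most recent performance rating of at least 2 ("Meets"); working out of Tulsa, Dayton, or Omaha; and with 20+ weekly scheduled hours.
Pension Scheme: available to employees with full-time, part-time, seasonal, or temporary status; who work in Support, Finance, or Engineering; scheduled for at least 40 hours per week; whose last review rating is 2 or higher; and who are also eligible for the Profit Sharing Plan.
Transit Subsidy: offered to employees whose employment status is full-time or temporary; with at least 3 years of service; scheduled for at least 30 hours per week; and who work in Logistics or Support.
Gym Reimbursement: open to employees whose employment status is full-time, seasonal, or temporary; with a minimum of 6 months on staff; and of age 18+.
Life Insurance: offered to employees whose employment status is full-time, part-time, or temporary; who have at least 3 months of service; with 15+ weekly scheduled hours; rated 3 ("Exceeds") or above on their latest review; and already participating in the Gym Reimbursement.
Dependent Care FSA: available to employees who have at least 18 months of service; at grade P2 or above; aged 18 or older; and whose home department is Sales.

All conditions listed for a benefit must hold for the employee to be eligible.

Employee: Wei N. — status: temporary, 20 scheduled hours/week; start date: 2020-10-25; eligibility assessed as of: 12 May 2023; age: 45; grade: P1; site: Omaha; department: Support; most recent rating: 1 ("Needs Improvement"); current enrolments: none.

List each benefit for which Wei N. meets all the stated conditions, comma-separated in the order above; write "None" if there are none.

Service from 2020-10-25 to 12 May 2023: 929 days.
Profit Sharing Plan — service 929 days ≥ 18 months (≈540 days) ✓; rating 1 < 2 ✗ → not eligible.
Pension Scheme — status temporary ✓; dept Support ✓; 20 hrs/wk < 40 ✗ → not eligible.
Transit Subsidy — status temporary ✓; service 929 days < 3 years (≈1095 days) ✗ → not eligible.
Gym Reimbursement — status temporary ✓; service 929 days ≥ 6 months (≈180 days) ✓; age 45 ≥ 18 ✓ → eligible.
Life Insurance — status temporary ✓; service 929 days ≥ 3 months (≈90 days) ✓; 20 hrs/wk ≥ 15 ✓; rating 1 < 3 ✗ → not eligible.
Dependent Care FSA — service 929 days ≥ 18 months (≈540 days) ✓; grade P1 < P2 ✗ → not eligible.

Gym Reimbursement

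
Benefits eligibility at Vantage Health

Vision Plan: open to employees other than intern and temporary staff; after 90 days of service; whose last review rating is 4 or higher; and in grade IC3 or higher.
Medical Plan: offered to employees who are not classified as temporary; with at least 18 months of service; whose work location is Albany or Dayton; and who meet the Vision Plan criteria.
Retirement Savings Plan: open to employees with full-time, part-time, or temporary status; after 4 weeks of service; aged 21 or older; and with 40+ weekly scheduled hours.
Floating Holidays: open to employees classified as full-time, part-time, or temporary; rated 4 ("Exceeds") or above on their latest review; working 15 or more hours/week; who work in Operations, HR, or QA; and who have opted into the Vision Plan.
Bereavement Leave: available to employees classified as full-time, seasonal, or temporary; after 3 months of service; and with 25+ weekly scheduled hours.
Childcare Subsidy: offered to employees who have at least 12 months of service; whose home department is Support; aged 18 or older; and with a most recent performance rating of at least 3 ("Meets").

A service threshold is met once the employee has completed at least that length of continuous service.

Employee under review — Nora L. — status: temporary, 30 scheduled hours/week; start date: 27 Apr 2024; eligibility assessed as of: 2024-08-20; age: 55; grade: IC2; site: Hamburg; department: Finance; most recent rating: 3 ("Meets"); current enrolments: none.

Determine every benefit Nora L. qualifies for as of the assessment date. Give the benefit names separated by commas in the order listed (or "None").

Service from 27 Apr 2024 to 2024-08-20: 115 days.
Vision Plan — status temporary ✗ (excluded) → not eligible.
Medical Plan — status temporary ✗ (excluded) → not eligible.
Retirement Savings Plan — status temporary ✓; service 115 days ≥ 4 weeks (≈28 days) ✓; age 55 ≥ 21 ✓; 30 hrs/wk < 40 ✗ → not eligible.
Floating Holidays — status temporary ✓; rating 3 < 4 ✗ → not eligible.
Bereavement Leave — status temporary ✓; service 115 days ≥ 3 months (≈90 days) ✓; 30 hrs/wk ≥ 25 ✓ → eligible.
Childcare Subsidy — service 115 days < 12 months (≈360 days) ✗ → not eligible.

Bereavement Leave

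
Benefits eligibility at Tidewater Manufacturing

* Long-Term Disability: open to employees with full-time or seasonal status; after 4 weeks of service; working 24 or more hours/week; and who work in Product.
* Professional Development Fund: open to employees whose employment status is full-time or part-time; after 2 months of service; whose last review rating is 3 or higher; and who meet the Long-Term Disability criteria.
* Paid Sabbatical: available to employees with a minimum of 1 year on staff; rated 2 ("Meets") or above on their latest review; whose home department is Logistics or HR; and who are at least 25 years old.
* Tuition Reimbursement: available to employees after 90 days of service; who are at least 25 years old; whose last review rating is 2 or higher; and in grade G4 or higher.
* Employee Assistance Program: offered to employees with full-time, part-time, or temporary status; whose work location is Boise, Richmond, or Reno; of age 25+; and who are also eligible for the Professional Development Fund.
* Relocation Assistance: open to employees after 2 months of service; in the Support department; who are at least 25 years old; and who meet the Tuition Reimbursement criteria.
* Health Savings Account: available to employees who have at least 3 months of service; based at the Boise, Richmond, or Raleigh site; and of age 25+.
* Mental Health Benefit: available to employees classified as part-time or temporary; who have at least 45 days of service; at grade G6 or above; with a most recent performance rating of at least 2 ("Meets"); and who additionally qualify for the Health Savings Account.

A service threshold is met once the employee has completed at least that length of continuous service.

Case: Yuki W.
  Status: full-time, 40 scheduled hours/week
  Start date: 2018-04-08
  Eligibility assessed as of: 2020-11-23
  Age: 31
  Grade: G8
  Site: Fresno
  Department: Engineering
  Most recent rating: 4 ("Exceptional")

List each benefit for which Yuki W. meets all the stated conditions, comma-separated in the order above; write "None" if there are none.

Service from 2018-04-08 to 2020-11-23: 960 days.
Long-Term Disability — status full-time ✓; service 960 days ≥ 4 weeks (≈28 days) ✓; 40 hrs/wk ≥ 24 ✓; dept Engineering ✗ → not eligible.
Professional Development Fund — status full-time ✓; service 960 days ≥ 2 months (≈60 days) ✓; rating 4 ≥ 3 ✓; not eligible for Long-Term Disability ✗ → not eligible.
Paid Sabbatical — service 960 days ≥ 1 year (≈365 days) ✓; rating 4 ≥ 2 ✓; dept Engineering ✗ → not eligible.
Tuition Reimbursement — service 960 days ≥ 90 days ✓; age 31 ≥ 25 ✓; rating 4 ≥ 2 ✓; grade G8 ≥ G4 ✓ → eligible.
Employee Assistance Program — status full-time ✓; site Fresno ✗ (not Boise, Richmond, or Reno) → not eligible.
Relocation Assistance — service 960 days ≥ 2 months (≈60 days) ✓; dept Engineering ✗ → not eligible.
Health Savings Account — service 960 days ≥ 3 months (≈90 days) ✓; site Fresno ✗ (not Boise, Richmond, or Raleigh) → not eligible.
Mental Health Benefit — status full-time ✗ (requires part-time or temporary) → not eligible.

Tuition Reimbursement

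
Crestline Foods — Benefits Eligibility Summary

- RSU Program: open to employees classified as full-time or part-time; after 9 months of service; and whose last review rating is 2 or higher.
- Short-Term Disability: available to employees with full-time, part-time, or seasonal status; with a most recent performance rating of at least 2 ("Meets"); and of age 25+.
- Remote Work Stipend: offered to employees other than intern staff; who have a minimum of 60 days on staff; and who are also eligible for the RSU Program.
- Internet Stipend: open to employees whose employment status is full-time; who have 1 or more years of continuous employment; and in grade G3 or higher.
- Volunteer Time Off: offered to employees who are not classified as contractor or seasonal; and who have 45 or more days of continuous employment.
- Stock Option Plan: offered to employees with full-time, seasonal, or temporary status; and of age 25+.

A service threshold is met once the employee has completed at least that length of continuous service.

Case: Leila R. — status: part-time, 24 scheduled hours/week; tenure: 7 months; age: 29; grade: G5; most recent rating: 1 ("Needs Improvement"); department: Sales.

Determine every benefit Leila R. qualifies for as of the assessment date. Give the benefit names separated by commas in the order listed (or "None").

Volunteer Time Off

RSU Program — status part-time ✓; service 7 months < 9 months ✗ → not eligible.
Short-Term Disability — status part-time ✓; rating 1 < 2 ✗ → not eligible.
Remote Work Stipend — status part-time ✓ (not excluded); service 7 months ≥ 60 days ✓; not eligible for RSU Program ✗ → not eligible.
Internet Stipend — status part-time ✗ (requires full-time) → not eligible.
Volunteer Time Off — status part-time ✓ (not excluded); service 7 months ≥ 45 days ✓ → eligible.
Stock Option Plan — status part-time ✗ (requires full-time, seasonal, or temporary) → not eligible.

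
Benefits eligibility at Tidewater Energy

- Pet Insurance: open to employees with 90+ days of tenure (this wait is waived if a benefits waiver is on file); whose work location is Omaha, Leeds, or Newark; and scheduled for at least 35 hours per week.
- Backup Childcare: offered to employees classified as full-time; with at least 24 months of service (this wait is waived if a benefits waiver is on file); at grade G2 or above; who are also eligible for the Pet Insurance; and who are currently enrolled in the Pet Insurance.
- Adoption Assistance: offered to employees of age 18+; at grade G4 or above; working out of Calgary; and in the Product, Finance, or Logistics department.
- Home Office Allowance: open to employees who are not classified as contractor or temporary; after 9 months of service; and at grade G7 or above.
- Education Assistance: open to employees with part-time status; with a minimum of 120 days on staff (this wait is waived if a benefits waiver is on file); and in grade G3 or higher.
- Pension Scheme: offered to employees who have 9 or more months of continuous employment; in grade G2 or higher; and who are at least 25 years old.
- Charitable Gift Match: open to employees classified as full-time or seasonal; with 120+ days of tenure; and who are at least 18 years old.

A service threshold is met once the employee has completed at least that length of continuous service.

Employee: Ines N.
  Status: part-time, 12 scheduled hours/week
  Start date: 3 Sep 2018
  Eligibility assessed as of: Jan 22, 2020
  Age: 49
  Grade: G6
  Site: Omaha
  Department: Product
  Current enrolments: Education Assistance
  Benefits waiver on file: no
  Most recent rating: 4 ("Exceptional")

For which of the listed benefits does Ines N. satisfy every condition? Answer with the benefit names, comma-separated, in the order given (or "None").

Service from 3 Sep 2018 to Jan 22, 2020: 506 days.
Pet Insurance — no waiver, service 506 days ≥ 90 days ✓; site Omaha ✓; 12 hrs/wk < 35 ✗ → not eligible.
Backup Childcare — status part-time ✗ (requires full-time) → not eligible.
Adoption Assistance — age 49 ≥ 18 ✓; grade G6 ≥ G4 ✓; site Omaha ✗ (not Calgary) → not eligible.
Home Office Allowance — status part-time ✓ (not excluded); service 506 days ≥ 9 months (≈270 days) ✓; grade G6 < G7 ✗ → not eligible.
Education Assistance — status part-time ✓; no waiver, service 506 days ≥ 120 days ✓; grade G6 ≥ G3 ✓ → eligible.
Pension Scheme — service 506 days ≥ 9 months (≈270 days) ✓; grade G6 ≥ G2 ✓; age 49 ≥ 25 ✓ → eligible.
Charitable Gift Match — status part-time ✗ (requires full-time or seasonal) → not eligible.

Education Assistance, Pension Scheme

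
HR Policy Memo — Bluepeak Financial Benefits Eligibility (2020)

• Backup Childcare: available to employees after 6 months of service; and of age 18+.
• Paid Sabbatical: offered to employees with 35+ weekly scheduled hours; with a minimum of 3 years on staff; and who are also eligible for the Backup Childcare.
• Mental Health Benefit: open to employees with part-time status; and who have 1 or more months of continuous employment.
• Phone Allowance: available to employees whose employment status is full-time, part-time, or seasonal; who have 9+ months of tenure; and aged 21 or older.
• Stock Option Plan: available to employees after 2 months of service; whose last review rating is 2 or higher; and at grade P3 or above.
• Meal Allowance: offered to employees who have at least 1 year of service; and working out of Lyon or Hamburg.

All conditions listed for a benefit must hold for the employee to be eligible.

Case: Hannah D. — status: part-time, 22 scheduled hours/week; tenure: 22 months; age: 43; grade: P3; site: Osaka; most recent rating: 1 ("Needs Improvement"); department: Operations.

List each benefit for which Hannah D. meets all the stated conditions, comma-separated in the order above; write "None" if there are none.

Backup Childcare — service 22 months ≥ 6 months ✓; age 43 ≥ 18 ✓ → eligible.
Paid Sabbatical — 22 hrs/wk < 35 ✗ → not eligible.
Mental Health Benefit — status part-time ✓; service 22 months ≥ 1 month ✓ → eligible.
Phone Allowance — status part-time ✓; service 22 months ≥ 9 months ✓; age 43 ≥ 21 ✓ → eligible.
Stock Option Plan — service 22 months ≥ 2 months ✓; rating 1 < 2 ✗ → not eligible.
Meal Allowance — service 22 months ≥ 1 year (≈365 days) ✓; site Osaka ✗ (not Lyon or Hamburg) → not eligible.

Backup Childcare, Mental Health Benefit, Phone Allowance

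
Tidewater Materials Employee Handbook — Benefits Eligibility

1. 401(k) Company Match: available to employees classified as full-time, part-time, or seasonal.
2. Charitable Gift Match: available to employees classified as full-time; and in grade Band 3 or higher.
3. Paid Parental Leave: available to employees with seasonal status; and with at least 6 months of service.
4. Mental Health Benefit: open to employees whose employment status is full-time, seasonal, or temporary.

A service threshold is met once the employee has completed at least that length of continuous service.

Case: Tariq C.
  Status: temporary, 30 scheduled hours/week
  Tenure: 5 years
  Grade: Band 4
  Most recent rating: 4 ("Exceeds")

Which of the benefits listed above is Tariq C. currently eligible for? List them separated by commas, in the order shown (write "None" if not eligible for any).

401(k) Company Match — status temporary ✗ (requires full-time, part-time, or seasonal) → not eligible.
Charitable Gift Match — status temporary ✗ (requires full-time) → not eligible.
Paid Parental Leave — status temporary ✗ (requires seasonal) → not eligible.
Mental Health Benefit — status temporary ✓ → eligible.

Mental Health Benefit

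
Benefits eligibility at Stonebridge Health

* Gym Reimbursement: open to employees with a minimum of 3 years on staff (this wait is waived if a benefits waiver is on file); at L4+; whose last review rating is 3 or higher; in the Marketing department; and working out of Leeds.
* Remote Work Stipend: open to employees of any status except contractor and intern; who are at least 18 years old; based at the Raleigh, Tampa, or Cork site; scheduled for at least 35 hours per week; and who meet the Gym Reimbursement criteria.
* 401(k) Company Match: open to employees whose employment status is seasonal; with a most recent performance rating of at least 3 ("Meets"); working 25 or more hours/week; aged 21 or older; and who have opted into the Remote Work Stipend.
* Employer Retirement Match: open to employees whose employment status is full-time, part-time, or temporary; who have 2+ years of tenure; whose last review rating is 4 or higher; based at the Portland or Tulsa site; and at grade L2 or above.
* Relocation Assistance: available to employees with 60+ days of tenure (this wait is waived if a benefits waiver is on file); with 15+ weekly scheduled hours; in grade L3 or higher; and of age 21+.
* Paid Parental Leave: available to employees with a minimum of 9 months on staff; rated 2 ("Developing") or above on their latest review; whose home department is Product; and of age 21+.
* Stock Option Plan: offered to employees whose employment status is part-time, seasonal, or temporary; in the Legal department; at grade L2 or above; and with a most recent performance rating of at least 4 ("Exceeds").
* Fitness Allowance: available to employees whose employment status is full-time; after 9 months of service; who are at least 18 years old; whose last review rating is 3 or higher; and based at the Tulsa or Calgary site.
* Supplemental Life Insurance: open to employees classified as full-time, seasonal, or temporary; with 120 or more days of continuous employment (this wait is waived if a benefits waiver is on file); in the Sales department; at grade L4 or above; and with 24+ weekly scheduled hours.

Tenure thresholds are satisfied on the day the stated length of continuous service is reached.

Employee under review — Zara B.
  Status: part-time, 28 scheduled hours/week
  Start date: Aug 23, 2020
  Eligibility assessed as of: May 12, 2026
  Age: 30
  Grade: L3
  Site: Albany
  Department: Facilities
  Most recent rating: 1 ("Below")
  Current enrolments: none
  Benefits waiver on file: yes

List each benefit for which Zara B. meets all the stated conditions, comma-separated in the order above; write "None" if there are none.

Relocation Assistance

Service from Aug 23, 2020 to May 12, 2026: 2088 days.
Gym Reimbursement — benefits waiver on file ✓; grade L3 < L4 ✗ → not eligible.
Remote Work Stipend — status part-time ✓ (not excluded); age 30 ≥ 18 ✓; site Albany ✗ (not Raleigh, Tampa, or Cork) → not eligible.
401(k) Company Match — status part-time ✗ (requires seasonal) → not eligible.
Employer Retirement Match — status part-time ✓; service 2088 days ≥ 2 years (≈730 days) ✓; rating 1 < 4 ✗ → not eligible.
Relocation Assistance — benefits waiver on file ✓; 28 hrs/wk ≥ 15 ✓; grade L3 ≥ L3 ✓; age 30 ≥ 21 ✓ → eligible.
Paid Parental Leave — service 2088 days ≥ 9 months (≈270 days) ✓; rating 1 < 2 ✗ → not eligible.
Stock Option Plan — status part-time ✓; dept Facilities ✗ → not eligible.
Fitness Allowance — status part-time ✗ (requires full-time) → not eligible.
Supplemental Life Insurance — status part-time ✗ (requires full-time, seasonal, or temporary) → not eligible.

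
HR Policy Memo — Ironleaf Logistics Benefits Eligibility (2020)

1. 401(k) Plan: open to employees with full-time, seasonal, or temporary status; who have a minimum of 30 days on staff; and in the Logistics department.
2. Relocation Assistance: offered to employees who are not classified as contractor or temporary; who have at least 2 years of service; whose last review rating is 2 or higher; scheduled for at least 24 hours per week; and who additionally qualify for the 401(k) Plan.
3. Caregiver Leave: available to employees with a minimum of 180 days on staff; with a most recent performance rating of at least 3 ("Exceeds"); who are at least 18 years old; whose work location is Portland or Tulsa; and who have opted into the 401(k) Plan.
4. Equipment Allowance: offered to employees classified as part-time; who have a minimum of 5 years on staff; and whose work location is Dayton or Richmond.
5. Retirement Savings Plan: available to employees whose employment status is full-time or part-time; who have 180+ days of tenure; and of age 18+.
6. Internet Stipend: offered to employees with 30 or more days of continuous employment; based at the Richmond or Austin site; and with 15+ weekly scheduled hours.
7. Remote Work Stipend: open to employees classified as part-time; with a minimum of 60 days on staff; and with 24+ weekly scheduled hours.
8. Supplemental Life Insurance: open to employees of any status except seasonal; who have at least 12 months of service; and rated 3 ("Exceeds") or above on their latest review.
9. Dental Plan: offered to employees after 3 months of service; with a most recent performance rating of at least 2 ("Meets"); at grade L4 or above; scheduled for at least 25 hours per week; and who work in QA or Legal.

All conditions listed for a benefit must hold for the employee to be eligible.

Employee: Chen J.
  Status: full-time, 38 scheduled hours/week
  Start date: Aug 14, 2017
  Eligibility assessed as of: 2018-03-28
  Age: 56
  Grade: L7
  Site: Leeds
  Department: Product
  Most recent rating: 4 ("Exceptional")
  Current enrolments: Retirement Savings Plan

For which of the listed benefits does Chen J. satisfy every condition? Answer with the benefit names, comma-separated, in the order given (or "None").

Service from Aug 14, 2017 to 2018-03-28: 226 days.
401(k) Plan — status full-time ✓; service 226 days ≥ 30 days ✓; dept Product ✗ → not eligible.
Relocation Assistance — status full-time ✓ (not excluded); service 226 days < 2 years (≈730 days) ✗ → not eligible.
Caregiver Leave — service 226 days ≥ 180 days ✓; rating 4 ≥ 3 ✓; age 56 ≥ 18 ✓; site Leeds ✗ (not Portland or Tulsa) → not eligible.
Equipment Allowance — status full-time ✗ (requires part-time) → not eligible.
Retirement Savings Plan — status full-time ✓; service 226 days ≥ 180 days ✓; age 56 ≥ 18 ✓ → eligible.
Internet Stipend — service 226 days ≥ 30 days ✓; site Leeds ✗ (not Richmond or Austin) → not eligible.
Remote Work Stipend — status full-time ✗ (requires part-time) → not eligible.
Supplemental Life Insurance — status full-time ✓ (not excluded); service 226 days < 12 months (≈360 days) ✗ → not eligible.
Dental Plan — service 226 days ≥ 3 months (≈90 days) ✓; rating 4 ≥ 2 ✓; grade L7 ≥ L4 ✓; 38 hrs/wk ≥ 25 ✓; dept Product ✗ → not eligible.

Retirement Savings Plan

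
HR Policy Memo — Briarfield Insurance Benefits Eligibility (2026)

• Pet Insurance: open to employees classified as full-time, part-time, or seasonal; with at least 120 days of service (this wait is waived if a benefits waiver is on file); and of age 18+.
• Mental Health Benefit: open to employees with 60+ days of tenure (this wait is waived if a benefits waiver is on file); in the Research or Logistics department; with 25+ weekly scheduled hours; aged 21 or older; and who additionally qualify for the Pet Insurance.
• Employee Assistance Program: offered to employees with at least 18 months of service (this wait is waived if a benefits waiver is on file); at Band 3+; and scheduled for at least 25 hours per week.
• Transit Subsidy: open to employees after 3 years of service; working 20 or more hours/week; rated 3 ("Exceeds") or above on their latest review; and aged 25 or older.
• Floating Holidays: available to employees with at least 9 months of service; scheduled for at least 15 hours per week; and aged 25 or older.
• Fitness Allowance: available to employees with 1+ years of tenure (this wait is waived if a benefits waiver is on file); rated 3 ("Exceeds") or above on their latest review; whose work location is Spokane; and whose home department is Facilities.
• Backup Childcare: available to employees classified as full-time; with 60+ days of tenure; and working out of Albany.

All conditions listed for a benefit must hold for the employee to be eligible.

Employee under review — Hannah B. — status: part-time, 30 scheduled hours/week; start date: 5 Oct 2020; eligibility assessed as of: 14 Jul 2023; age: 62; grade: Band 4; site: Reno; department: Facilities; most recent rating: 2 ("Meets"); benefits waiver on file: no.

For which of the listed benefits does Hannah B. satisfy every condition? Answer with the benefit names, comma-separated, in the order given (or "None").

Service from 5 Oct 2020 to 14 Jul 2023: 1012 days.
Pet Insurance — status part-time ✓; no waiver, service 1012 days ≥ 120 days ✓; age 62 ≥ 18 ✓ → eligible.
Mental Health Benefit — no waiver, service 1012 days ≥ 60 days ✓; dept Facilities ✗ → not eligible.
Employee Assistance Program — no waiver, service 1012 days ≥ 18 months (≈540 days) ✓; grade Band 4 ≥ Band 3 ✓; 30 hrs/wk ≥ 25 ✓ → eligible.
Transit Subsidy — service 1012 days < 3 years (≈1095 days) ✗ → not eligible.
Floating Holidays — service 1012 days ≥ 9 months (≈270 days) ✓; 30 hrs/wk ≥ 15 ✓; age 62 ≥ 25 ✓ → eligible.
Fitness Allowance — no waiver, service 1012 days ≥ 1 year (≈365 days) ✓; rating 2 < 3 ✗ → not eligible.
Backup Childcare — status part-time ✗ (requires full-time) → not eligible.

Pet Insurance, Employee Assistance Program, Floating Holidays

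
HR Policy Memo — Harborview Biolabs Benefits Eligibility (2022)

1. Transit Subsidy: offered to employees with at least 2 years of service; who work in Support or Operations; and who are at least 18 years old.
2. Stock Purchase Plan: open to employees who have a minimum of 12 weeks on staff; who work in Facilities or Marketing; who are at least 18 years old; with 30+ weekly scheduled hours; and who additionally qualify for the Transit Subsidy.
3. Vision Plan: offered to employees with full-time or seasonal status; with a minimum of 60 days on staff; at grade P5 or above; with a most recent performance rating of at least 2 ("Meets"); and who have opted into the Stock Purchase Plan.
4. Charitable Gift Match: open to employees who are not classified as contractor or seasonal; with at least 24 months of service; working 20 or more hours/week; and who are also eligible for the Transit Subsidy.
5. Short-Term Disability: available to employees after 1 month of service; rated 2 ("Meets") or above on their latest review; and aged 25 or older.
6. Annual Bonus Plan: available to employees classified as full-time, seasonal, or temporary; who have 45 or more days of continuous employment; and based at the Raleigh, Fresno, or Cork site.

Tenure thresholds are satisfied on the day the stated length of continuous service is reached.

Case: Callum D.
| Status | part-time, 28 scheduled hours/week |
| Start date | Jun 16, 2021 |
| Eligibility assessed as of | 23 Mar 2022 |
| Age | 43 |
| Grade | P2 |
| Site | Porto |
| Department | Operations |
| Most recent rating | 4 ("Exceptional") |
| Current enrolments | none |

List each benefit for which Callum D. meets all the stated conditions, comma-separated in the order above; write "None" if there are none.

Short-Term Disability

Service from Jun 16, 2021 to 23 Mar 2022: 280 days.
Transit Subsidy — service 280 days < 2 years (≈730 days) ✗ → not eligible.
Stock Purchase Plan — service 280 days ≥ 12 weeks (≈84 days) ✓; dept Operations ✗ → not eligible.
Vision Plan — status part-time ✗ (requires full-time or seasonal) → not eligible.
Charitable Gift Match — status part-time ✓ (not excluded); service 280 days < 24 months (≈720 days) ✗ → not eligible.
Short-Term Disability — service 280 days ≥ 1 month (≈30 days) ✓; rating 4 ≥ 2 ✓; age 43 ≥ 25 ✓ → eligible.
Annual Bonus Plan — status part-time ✗ (requires full-time, seasonal, or temporary) → not eligible.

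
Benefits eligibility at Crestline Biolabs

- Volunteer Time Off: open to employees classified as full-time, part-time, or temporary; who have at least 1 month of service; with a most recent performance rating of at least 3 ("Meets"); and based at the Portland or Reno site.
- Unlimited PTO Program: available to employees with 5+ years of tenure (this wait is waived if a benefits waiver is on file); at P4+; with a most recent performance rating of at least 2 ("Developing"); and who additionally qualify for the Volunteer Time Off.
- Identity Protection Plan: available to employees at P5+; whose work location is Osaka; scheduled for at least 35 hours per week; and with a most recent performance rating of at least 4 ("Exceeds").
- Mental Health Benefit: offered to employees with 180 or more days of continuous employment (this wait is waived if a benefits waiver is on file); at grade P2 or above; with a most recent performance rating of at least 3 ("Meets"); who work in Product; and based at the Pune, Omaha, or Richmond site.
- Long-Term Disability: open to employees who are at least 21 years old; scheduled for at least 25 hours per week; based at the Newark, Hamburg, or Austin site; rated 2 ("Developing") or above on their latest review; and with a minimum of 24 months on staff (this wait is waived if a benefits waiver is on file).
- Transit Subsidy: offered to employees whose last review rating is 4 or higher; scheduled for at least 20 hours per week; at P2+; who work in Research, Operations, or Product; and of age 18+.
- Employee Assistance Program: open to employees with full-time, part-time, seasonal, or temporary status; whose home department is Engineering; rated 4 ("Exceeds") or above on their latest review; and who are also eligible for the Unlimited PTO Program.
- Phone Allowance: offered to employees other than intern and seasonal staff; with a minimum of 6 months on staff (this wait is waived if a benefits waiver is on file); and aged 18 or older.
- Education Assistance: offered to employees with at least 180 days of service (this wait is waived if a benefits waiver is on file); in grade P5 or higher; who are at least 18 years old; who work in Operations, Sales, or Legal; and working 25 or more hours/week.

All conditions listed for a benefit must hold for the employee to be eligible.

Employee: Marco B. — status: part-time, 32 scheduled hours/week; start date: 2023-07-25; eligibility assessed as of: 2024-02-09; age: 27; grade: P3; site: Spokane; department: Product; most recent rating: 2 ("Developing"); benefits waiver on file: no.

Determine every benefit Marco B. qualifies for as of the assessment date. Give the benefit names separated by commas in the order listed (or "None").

Phone Allowance

Service from 2023-07-25 to 2024-02-09: 199 days.
Volunteer Time Off — status part-time ✓; service 199 days ≥ 1 month (≈30 days) ✓; rating 2 < 3 ✗ → not eligible.
Unlimited PTO Program — no waiver, service 199 days < 5 years (≈1825 days) ✗ → not eligible.
Identity Protection Plan — grade P3 < P5 ✗ → not eligible.
Mental Health Benefit — no waiver, service 199 days ≥ 180 days ✓; grade P3 ≥ P2 ✓; rating 2 < 3 ✗ → not eligible.
Long-Term Disability — age 27 ≥ 21 ✓; 32 hrs/wk ≥ 25 ✓; site Spokane ✗ (not Newark, Hamburg, or Austin) → not eligible.
Transit Subsidy — rating 2 < 4 ✗ → not eligible.
Employee Assistance Program — status part-time ✓; dept Product ✗ → not eligible.
Phone Allowance — status part-time ✓ (not excluded); no waiver, service 199 days ≥ 6 months (≈180 days) ✓; age 27 ≥ 18 ✓ → eligible.
Education Assistance — no waiver, service 199 days ≥ 180 days ✓; grade P3 < P5 ✗ → not eligible.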